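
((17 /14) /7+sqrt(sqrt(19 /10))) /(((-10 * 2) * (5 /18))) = -9 * 10^(3 /4) * 19^(1 /4) /500 - 153 /4900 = -0.24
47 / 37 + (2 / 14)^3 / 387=6238864 / 4911417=1.27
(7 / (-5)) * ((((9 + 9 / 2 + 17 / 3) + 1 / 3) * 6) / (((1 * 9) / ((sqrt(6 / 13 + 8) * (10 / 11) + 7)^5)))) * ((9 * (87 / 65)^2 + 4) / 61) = -517287693007421 / 2027007125 - 75359952052406 * sqrt(1430) / 11594480755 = -500983.87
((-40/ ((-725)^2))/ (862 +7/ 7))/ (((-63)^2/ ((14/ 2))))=-8/ 51439870125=-0.00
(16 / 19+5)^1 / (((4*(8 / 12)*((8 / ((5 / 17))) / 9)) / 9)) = 134865 / 20672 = 6.52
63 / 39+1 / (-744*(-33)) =515605 / 319176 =1.62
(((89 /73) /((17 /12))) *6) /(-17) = -6408 /21097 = -0.30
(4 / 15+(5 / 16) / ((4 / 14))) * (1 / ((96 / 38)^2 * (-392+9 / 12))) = -235733 / 432691200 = -0.00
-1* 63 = -63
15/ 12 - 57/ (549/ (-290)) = 31.36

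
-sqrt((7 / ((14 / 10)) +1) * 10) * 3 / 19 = -6 * sqrt(15) / 19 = -1.22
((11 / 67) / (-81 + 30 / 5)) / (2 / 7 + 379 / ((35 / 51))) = -77 / 19435695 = -0.00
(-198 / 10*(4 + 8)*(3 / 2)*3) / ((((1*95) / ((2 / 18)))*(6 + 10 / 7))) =-2079 / 12350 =-0.17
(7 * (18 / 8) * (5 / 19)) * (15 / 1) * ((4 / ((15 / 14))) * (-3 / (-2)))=6615 / 19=348.16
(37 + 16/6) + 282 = 965/3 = 321.67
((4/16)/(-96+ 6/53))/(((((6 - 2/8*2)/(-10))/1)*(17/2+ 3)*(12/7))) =265/1102068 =0.00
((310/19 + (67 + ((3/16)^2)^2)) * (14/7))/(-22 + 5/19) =-103745027/13533184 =-7.67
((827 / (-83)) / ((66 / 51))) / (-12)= 14059 / 21912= 0.64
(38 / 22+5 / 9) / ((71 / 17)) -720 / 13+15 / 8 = -38716817 / 731016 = -52.96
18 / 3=6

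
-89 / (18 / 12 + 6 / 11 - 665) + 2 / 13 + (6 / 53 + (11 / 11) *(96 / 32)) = 34179897 / 10049065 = 3.40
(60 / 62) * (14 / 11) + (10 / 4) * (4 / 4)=3.73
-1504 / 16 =-94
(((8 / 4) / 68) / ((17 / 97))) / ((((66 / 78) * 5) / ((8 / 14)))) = 2522 / 111265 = 0.02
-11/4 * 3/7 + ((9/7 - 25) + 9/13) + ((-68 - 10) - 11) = -41205/364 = -113.20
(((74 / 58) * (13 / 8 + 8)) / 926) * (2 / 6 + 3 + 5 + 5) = 14245 / 80562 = 0.18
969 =969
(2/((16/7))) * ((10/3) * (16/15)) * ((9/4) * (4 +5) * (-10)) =-630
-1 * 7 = -7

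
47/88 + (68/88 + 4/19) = 2537/1672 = 1.52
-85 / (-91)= 85 / 91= 0.93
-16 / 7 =-2.29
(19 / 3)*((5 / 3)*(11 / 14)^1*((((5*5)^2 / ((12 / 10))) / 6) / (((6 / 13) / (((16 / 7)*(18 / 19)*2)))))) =8937500 / 1323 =6755.48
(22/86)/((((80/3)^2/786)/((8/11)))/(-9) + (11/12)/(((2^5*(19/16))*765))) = -411282360/222173303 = -1.85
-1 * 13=-13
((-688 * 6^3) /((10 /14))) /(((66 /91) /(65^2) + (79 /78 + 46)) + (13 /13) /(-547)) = -262528772163840 /59320893937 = -4425.57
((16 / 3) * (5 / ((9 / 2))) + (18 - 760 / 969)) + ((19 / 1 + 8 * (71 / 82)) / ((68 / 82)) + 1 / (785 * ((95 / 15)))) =744932429 / 13691970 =54.41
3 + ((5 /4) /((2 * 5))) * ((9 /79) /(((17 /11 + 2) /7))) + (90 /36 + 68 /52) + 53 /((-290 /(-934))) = 211497851 /1191320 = 177.53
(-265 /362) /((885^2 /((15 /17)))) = -53 /64266222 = -0.00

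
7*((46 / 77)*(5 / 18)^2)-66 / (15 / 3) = -114737 / 8910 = -12.88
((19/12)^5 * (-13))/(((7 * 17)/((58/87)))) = -32189287/44416512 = -0.72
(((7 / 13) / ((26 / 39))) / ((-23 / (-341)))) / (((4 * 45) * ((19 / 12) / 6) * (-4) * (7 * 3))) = -341 / 113620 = -0.00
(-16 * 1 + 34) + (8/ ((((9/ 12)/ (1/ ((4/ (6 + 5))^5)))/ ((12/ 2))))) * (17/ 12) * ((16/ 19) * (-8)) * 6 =-10951126/ 19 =-576375.05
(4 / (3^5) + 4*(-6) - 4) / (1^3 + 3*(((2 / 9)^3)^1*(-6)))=-1360 / 39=-34.87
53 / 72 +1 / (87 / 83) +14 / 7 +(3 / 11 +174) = 4087451 / 22968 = 177.96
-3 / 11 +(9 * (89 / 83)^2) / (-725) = -15767754 / 54939775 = -0.29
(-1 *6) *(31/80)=-93/40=-2.32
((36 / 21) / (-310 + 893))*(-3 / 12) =-3 / 4081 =-0.00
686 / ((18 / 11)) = 3773 / 9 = 419.22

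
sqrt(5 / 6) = 0.91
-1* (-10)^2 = -100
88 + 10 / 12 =88.83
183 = 183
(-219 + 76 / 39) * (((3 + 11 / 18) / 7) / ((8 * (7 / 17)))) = -719525 / 21168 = -33.99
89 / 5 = 17.80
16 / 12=4 / 3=1.33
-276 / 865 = -0.32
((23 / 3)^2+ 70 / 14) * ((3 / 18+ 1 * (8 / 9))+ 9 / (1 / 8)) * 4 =1509620 / 81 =18637.28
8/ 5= 1.60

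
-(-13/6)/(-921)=-13/5526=-0.00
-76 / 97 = -0.78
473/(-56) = -8.45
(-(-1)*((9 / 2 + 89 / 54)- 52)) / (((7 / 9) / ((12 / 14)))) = -2476 / 49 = -50.53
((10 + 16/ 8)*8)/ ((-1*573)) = -32/ 191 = -0.17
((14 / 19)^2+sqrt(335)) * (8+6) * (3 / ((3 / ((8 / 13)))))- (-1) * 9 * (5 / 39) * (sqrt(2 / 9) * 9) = 21952 / 4693+45 * sqrt(2) / 13+112 * sqrt(335) / 13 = 167.26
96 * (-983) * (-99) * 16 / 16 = 9342432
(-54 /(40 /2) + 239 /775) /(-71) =3707 /110050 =0.03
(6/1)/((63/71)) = 142/21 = 6.76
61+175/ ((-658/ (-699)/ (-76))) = -661183/ 47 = -14067.72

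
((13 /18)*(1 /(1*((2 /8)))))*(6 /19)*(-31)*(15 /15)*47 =-75764 /57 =-1329.19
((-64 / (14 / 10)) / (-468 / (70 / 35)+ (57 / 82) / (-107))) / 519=2807680 / 7459177509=0.00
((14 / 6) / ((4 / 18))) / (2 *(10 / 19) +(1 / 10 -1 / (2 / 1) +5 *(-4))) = -1995 / 3676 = -0.54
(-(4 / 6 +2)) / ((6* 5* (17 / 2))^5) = -8 / 3234611728125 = -0.00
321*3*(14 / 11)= 13482 / 11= 1225.64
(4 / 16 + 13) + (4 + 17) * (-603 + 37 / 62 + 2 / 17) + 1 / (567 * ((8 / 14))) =-539339320 / 42687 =-12634.74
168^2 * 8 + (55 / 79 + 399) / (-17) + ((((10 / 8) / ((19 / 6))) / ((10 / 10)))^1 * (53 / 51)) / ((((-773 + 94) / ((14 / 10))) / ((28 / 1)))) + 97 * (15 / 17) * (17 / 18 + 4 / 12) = 3354487673467 / 14850894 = 225877.83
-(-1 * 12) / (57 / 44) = 176 / 19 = 9.26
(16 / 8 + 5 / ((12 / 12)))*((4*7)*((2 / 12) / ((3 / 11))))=1078 / 9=119.78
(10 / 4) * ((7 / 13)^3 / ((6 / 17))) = 29155 / 26364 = 1.11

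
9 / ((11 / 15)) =135 / 11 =12.27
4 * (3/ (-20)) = -3/ 5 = -0.60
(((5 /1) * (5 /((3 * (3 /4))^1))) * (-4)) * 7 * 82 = -229600 /9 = -25511.11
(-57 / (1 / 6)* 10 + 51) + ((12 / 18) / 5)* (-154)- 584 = -59603 / 15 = -3973.53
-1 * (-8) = 8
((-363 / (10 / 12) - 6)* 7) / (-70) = 1104 / 25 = 44.16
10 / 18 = 5 / 9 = 0.56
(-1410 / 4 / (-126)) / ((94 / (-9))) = -15 / 56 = -0.27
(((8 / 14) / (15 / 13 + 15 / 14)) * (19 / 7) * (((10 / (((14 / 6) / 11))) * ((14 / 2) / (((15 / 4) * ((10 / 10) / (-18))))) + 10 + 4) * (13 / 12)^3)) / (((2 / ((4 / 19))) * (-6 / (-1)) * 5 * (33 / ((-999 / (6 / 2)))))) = 165910849 / 3367980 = 49.26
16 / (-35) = -16 / 35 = -0.46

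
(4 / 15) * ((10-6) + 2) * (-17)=-136 / 5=-27.20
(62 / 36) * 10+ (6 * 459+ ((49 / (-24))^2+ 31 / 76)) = 3375371 / 1216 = 2775.80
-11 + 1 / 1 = -10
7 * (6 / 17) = 42 / 17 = 2.47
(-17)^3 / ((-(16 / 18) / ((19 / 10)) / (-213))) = -178946199 / 80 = -2236827.49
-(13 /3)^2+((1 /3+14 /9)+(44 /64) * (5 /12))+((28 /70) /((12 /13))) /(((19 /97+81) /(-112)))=-97537303 /5670720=-17.20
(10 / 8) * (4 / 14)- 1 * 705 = -9865 / 14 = -704.64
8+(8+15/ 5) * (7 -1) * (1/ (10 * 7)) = 8.94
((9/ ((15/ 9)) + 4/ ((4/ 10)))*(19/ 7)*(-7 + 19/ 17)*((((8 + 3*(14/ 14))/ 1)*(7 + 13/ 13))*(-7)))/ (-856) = -321860/ 1819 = -176.94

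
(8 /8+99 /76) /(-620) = -35 /9424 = -0.00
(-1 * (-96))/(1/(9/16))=54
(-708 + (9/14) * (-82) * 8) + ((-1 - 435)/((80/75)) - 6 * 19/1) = -46269/28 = -1652.46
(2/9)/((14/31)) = 31/63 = 0.49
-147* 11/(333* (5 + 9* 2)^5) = -539/714434073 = -0.00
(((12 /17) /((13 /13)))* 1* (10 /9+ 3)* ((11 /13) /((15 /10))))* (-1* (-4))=13024 /1989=6.55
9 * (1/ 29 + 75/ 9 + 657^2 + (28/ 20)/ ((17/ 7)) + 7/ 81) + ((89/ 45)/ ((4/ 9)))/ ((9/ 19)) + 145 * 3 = 344787438367/ 88740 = 3885366.67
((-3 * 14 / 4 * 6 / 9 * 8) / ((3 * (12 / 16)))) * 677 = -151648 / 9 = -16849.78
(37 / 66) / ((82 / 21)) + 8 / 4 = 2.14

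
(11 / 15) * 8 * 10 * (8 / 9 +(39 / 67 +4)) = 580624 / 1809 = 320.96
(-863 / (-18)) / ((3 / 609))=175189 / 18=9732.72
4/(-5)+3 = 11/5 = 2.20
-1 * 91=-91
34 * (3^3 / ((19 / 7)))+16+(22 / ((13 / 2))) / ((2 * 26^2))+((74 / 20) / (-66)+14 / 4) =9853585409 / 27550380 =357.66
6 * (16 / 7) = 96 / 7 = 13.71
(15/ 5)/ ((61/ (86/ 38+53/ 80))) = 13341/ 92720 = 0.14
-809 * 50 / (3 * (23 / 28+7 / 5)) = -5663000 / 933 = -6069.67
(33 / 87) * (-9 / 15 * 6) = -1.37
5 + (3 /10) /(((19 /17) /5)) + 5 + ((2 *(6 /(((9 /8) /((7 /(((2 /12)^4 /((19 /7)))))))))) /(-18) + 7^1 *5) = -552735 /38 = -14545.66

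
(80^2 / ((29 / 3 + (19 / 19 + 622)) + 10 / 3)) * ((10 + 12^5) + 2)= 2504090.57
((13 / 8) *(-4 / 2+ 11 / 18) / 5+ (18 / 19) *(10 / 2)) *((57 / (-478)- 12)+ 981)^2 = 14706630859375 / 3655744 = 4022883.13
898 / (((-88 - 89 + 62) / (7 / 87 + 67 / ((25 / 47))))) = -984.21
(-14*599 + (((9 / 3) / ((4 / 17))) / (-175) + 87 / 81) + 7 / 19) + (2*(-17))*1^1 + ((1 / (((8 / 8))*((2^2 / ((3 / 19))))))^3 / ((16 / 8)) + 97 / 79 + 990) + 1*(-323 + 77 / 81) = -7618893738113237 / 983152598400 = -7749.45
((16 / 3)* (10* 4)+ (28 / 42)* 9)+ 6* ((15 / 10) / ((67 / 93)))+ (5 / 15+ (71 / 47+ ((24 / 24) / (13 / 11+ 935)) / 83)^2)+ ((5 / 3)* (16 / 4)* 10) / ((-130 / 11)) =964836158922107998261 / 4216936733198290452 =228.80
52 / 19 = 2.74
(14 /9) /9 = 14 /81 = 0.17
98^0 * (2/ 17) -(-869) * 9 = 132959/ 17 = 7821.12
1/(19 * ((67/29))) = 29/1273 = 0.02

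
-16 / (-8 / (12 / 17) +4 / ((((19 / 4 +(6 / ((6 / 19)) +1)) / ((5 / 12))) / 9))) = 88 / 59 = 1.49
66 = 66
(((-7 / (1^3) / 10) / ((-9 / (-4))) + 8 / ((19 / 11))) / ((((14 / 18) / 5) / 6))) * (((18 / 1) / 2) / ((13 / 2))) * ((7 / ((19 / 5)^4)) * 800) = 6196.97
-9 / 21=-3 / 7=-0.43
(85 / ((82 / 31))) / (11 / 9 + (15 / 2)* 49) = 0.09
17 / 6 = 2.83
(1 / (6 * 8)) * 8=0.17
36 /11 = 3.27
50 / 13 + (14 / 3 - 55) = -46.49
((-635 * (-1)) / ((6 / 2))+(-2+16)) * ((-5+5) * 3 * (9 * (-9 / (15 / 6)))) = 0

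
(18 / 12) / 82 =3 / 164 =0.02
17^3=4913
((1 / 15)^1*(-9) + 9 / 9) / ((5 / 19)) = 38 / 25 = 1.52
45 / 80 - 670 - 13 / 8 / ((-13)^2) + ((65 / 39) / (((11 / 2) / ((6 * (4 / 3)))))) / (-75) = -68929603 / 102960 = -669.48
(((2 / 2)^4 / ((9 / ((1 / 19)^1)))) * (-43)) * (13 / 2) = -1.63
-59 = -59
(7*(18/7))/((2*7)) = 9/7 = 1.29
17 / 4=4.25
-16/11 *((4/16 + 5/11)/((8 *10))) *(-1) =31/2420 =0.01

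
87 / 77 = 1.13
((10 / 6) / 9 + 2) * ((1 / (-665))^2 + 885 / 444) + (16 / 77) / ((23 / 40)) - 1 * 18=-5938624238579 / 447084168300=-13.28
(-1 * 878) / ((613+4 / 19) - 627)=8341 / 131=63.67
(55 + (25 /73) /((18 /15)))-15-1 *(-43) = 36479 /438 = 83.29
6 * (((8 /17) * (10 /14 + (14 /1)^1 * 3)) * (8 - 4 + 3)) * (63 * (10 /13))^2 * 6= 2629065600 /221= 11896224.43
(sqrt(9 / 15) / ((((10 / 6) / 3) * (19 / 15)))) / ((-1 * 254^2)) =-0.00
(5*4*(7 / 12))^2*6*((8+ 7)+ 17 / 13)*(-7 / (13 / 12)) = -14543200 / 169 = -86054.44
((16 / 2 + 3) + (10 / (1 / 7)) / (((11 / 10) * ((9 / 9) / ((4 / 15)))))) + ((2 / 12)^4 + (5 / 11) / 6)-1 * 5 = 328547 / 14256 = 23.05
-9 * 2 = -18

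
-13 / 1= -13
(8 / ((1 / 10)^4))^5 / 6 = 546133333333333333333333.30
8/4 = 2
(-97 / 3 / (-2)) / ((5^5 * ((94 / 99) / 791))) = 2531991 / 587500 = 4.31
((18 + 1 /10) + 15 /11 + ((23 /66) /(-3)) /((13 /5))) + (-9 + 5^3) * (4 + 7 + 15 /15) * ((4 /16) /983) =125076043 /6325605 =19.77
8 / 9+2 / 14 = 65 / 63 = 1.03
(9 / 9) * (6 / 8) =3 / 4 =0.75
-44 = -44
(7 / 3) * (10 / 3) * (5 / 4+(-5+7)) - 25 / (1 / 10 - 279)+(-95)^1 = -69.63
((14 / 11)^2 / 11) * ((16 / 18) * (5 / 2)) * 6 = 7840 / 3993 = 1.96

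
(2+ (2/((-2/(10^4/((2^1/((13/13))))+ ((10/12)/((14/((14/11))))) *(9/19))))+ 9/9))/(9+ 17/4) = -4177522/11077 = -377.13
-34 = -34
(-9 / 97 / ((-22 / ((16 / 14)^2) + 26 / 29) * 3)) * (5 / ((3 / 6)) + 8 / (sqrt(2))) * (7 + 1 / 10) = 131776 * sqrt(2) / 2392505 + 65888 / 478501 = 0.22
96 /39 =32 /13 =2.46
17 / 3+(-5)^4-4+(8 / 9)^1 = 5648 / 9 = 627.56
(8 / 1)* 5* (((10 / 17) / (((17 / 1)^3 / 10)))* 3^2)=36000 / 83521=0.43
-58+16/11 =-56.55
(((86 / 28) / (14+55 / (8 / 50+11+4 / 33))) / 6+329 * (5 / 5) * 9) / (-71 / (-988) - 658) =-10792539388891 / 2398058191389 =-4.50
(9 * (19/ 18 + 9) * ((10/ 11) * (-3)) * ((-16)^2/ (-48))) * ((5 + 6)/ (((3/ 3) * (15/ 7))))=20272/ 3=6757.33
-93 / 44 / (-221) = 93 / 9724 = 0.01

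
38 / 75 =0.51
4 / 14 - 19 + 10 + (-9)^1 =-124 / 7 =-17.71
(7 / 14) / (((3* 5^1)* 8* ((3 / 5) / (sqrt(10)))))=sqrt(10) / 144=0.02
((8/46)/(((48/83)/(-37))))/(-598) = 0.02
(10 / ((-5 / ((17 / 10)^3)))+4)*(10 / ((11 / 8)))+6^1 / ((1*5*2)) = -11487 / 275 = -41.77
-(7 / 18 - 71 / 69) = 265 / 414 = 0.64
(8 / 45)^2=64 / 2025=0.03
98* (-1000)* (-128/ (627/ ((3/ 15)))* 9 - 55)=1134036400/ 209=5426011.48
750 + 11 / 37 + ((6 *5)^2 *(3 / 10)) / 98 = 1365284 / 1813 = 753.05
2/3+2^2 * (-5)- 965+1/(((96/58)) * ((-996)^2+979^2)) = -984.33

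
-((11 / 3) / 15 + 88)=-3971 / 45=-88.24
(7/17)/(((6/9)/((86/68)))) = 0.78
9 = 9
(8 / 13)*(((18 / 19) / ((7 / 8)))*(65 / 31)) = 5760 / 4123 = 1.40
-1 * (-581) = 581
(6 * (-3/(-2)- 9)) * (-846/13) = 38070/13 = 2928.46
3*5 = 15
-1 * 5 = -5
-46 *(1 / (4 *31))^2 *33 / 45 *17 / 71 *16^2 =-137632 / 1023465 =-0.13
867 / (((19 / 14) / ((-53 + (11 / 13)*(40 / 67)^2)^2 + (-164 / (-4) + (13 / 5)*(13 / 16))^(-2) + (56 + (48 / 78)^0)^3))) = 92429001694036031146681524 / 769707831026213131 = 120083228.95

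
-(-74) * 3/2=111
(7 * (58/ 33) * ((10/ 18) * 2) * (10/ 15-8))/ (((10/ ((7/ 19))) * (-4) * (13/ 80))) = 113680/ 20007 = 5.68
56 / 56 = 1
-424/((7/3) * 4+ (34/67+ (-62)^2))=-42612/387311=-0.11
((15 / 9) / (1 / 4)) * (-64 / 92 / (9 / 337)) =-107840 / 621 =-173.66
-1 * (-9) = 9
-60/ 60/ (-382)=1/ 382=0.00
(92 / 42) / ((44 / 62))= 713 / 231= 3.09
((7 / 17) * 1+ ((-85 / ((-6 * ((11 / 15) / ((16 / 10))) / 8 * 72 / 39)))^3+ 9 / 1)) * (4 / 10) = 587188338368 / 610929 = 961140.06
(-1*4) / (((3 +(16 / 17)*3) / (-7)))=4.81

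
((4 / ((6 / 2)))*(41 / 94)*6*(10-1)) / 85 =1476 / 3995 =0.37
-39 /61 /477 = -13 /9699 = -0.00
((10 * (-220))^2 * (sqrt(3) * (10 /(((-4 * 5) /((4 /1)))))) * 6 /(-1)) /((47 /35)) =2032800000 * sqrt(3) /47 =74913040.03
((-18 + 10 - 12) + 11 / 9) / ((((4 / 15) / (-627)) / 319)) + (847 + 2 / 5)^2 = 1480233551 / 100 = 14802335.51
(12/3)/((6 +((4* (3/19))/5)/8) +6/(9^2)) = 20520/31241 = 0.66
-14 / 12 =-7 / 6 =-1.17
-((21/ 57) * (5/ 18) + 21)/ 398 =-7217/ 136116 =-0.05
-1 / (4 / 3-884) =3 / 2648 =0.00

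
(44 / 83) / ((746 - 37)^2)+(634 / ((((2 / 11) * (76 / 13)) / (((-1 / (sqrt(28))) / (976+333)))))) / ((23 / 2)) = 44 / 41722523 - 4121 * sqrt(7) / 1456084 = -0.01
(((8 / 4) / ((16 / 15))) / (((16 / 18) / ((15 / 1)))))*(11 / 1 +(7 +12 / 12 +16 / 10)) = 41715 / 64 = 651.80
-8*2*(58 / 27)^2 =-53824 / 729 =-73.83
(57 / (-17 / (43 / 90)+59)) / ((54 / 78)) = 559 / 159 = 3.52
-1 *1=-1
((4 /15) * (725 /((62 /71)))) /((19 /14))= 288260 /1767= 163.14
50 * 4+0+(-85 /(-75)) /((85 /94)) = 15094 /75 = 201.25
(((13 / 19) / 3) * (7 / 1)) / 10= 91 / 570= 0.16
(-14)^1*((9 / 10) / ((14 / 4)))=-18 / 5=-3.60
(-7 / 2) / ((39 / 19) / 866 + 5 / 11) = -7.66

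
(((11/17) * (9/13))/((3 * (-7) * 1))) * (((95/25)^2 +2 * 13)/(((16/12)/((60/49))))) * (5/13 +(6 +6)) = -6906141/703885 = -9.81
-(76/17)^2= -19.99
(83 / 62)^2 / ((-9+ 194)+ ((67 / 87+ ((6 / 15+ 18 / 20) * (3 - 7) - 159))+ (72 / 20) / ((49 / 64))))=146839035 / 2152605404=0.07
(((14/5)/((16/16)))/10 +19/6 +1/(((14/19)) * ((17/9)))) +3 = 63949/8925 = 7.17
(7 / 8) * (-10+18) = 7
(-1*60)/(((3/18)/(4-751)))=268920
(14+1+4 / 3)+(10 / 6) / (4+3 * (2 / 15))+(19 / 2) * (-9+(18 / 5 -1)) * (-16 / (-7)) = -282419 / 2310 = -122.26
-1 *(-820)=820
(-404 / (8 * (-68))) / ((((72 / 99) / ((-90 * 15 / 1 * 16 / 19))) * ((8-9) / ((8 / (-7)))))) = -2999700 / 2261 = -1326.71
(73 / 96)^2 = 5329 / 9216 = 0.58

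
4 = 4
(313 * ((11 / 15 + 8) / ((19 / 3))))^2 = 1681246009 / 9025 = 186287.65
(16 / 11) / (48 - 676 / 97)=0.04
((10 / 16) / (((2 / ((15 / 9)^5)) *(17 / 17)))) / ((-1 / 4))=-15625 / 972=-16.08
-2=-2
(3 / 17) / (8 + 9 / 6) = 6 / 323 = 0.02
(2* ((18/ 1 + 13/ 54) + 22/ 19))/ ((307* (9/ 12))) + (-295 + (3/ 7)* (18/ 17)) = -294.38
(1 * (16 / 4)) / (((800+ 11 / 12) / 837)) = 40176 / 9611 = 4.18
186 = 186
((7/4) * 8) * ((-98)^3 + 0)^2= 12401793332096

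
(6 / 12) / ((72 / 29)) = 29 / 144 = 0.20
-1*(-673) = 673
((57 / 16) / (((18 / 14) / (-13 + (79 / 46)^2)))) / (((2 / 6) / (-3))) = 8485533 / 33856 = 250.64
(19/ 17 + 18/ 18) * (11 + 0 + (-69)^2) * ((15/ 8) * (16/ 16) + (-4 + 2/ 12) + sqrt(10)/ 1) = -336426/ 17 + 171792 * sqrt(10)/ 17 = 12166.35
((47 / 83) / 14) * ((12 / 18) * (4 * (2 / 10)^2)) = 188 / 43575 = 0.00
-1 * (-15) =15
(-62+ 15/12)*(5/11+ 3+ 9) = -33291/44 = -756.61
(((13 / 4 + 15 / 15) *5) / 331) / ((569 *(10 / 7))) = 119 / 1506712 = 0.00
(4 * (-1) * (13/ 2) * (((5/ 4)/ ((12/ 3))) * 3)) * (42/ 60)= -273/ 16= -17.06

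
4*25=100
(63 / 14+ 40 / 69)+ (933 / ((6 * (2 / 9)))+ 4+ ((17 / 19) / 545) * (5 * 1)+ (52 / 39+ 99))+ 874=1683.17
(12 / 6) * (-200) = -400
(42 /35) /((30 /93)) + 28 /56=211 /50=4.22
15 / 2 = 7.50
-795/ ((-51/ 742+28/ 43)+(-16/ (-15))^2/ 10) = -28535928750/ 24989843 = -1141.90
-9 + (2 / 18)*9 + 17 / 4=-3.75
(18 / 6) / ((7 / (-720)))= -2160 / 7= -308.57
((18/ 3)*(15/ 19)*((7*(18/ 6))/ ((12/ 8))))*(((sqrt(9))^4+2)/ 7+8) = 25020/ 19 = 1316.84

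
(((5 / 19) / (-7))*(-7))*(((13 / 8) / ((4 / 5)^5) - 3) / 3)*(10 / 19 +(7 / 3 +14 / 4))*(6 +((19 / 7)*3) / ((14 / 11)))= 13.55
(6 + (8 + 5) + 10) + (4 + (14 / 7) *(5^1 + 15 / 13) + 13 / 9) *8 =20009 / 117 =171.02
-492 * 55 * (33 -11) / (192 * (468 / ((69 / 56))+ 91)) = -570515 / 86632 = -6.59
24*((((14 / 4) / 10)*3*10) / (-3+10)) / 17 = 2.12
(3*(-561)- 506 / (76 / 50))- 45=-39157 / 19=-2060.89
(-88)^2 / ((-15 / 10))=-15488 / 3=-5162.67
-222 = -222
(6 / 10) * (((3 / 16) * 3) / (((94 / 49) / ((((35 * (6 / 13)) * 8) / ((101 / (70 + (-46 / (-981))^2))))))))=11553506699 / 733188391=15.76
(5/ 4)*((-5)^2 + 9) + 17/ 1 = 119/ 2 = 59.50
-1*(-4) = 4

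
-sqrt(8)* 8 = -22.63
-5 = -5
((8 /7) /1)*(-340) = -2720 /7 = -388.57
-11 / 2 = -5.50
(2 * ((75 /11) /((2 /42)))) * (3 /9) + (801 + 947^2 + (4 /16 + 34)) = 39500547 /44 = 897739.70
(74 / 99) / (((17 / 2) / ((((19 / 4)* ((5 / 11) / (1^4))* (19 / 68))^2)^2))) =392744895323125 / 33718673528635392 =0.01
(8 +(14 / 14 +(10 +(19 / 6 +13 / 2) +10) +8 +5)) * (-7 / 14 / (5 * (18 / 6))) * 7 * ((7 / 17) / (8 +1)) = -1519 / 2754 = -0.55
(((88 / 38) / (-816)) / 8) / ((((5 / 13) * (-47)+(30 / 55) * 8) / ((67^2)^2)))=31697713333 / 60806688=521.29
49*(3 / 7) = 21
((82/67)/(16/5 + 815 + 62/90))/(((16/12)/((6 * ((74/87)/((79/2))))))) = 81918/565636445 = 0.00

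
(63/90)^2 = 0.49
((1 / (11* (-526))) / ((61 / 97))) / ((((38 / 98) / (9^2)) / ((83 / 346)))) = -31954419 / 2320267004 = -0.01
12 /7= 1.71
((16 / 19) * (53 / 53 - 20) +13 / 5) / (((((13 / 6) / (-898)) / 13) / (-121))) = -43680516 / 5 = -8736103.20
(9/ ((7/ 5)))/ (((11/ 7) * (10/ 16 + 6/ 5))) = 1800/ 803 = 2.24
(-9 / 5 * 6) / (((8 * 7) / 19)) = -513 / 140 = -3.66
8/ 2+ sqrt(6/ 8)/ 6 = sqrt(3)/ 12+ 4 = 4.14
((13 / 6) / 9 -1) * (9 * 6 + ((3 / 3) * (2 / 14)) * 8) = -41.87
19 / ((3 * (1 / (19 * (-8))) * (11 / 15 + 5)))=-7220 / 43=-167.91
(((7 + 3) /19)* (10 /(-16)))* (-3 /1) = 75 /76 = 0.99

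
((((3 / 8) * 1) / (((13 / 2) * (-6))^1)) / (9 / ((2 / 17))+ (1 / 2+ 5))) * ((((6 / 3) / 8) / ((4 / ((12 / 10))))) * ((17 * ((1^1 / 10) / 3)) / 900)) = -0.00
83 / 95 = 0.87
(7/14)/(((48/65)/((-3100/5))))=-10075/24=-419.79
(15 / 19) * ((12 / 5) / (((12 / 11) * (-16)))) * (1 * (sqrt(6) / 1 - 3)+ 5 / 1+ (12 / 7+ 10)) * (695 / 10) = -13761 / 133 - 4587 * sqrt(6) / 608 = -121.95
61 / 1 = 61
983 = 983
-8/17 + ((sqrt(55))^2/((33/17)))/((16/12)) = 1413/68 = 20.78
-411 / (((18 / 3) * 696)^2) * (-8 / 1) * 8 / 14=137 / 1271592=0.00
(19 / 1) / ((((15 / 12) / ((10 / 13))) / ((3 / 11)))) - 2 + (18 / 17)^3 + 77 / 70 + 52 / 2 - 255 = -1584440101 / 7025590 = -225.52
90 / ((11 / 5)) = 450 / 11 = 40.91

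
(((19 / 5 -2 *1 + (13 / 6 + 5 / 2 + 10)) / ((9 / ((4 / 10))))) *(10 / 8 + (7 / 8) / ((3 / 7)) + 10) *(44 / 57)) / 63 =0.12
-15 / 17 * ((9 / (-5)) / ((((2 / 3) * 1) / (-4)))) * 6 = -972 / 17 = -57.18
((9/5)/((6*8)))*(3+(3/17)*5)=99/680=0.15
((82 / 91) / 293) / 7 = 82 / 186641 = 0.00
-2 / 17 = -0.12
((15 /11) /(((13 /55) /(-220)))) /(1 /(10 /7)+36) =-165000 /4771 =-34.58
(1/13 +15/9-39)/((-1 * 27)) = 1453/1053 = 1.38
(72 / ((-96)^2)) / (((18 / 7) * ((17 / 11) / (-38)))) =-1463 / 19584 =-0.07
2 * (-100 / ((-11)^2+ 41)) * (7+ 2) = -100 / 9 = -11.11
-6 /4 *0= 0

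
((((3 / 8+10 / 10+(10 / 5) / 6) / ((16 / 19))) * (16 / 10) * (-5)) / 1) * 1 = -779 / 48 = -16.23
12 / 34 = 6 / 17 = 0.35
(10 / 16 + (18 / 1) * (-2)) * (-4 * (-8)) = -1132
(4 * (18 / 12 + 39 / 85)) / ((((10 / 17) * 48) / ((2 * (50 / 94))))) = 111 / 376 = 0.30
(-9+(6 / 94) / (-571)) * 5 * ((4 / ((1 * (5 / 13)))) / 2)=-6279936 / 26837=-234.00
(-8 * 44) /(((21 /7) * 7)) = -352 /21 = -16.76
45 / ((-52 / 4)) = -45 / 13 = -3.46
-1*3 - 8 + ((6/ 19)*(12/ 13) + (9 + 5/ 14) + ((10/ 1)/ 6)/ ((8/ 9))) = 7243/ 13832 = 0.52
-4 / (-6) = 2 / 3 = 0.67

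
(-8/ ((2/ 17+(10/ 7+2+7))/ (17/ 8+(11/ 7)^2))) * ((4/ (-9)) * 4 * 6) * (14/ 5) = 1959488/ 18825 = 104.09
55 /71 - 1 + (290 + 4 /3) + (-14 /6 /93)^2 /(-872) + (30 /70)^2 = 68787157229953 /236145307608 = 291.29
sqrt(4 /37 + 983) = 5 * sqrt(53835) /37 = 31.35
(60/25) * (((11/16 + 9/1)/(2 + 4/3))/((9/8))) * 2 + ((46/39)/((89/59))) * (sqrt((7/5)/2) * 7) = 9499 * sqrt(70)/17355 + 62/5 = 16.98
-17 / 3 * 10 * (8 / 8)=-170 / 3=-56.67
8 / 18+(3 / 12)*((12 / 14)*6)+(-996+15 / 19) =-993.48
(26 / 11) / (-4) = -13 / 22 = -0.59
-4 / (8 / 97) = -48.50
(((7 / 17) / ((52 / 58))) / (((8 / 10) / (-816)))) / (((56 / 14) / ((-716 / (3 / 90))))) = 32703300 / 13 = 2515638.46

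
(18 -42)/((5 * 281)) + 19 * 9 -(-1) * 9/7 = 1694262/9835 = 172.27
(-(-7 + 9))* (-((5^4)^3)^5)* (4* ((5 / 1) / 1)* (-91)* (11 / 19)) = -34729163989055678030126728117465972900390625000 / 19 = -1827850736266088317375091000000000000000000000.00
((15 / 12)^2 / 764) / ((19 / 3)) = 75 / 232256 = 0.00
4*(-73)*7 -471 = -2515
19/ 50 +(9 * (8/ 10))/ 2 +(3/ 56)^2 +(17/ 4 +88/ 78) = 28622423/ 3057600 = 9.36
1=1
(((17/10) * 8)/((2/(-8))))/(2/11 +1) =-2992/65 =-46.03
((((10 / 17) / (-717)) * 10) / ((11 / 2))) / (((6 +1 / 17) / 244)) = -48800 / 812361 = -0.06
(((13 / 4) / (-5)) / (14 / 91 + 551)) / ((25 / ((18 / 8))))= -1521 / 14330000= -0.00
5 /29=0.17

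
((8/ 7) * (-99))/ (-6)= 132/ 7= 18.86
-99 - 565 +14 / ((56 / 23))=-2633 / 4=-658.25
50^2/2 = 1250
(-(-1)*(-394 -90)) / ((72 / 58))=-3509 / 9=-389.89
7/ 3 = 2.33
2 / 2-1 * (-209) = 210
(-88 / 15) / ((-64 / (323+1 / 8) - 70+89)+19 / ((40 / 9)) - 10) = -363968 / 811293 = -0.45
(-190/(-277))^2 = 36100/76729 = 0.47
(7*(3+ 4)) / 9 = 49 / 9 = 5.44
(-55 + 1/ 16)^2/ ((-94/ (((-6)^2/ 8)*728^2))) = -57584161089/ 752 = -76574682.30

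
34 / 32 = 1.06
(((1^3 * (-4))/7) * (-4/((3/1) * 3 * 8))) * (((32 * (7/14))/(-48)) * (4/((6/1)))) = -4/567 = -0.01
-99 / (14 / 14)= -99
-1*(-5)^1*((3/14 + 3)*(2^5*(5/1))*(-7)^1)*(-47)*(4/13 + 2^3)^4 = 115097366016000/28561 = 4029878716.29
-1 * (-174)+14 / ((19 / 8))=3418 / 19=179.89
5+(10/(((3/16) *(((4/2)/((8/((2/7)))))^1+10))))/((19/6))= 17875/2679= 6.67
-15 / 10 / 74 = -3 / 148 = -0.02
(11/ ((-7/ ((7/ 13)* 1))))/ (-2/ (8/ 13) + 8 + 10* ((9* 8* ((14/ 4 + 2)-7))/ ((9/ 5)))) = 44/ 30953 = 0.00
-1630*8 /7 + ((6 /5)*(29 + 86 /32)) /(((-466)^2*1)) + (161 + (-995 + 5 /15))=-491875680539 /182411040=-2696.52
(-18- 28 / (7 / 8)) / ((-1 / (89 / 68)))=2225 / 34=65.44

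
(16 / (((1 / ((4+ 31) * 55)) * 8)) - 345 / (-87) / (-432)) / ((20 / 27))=9646537 / 1856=5197.49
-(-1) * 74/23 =74/23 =3.22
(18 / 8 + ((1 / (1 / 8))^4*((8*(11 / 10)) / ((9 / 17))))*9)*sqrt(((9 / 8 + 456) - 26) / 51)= 12255277*sqrt(351798) / 4080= 1781597.73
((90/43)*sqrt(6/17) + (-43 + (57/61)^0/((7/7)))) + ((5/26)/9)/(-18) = -176909/4212 + 90*sqrt(102)/731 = -40.76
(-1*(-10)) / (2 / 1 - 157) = -2 / 31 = -0.06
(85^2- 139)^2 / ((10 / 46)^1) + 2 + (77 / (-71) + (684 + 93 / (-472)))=38701853694721 / 167560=230973106.32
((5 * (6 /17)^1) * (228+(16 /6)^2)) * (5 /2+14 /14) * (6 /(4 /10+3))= 740600 /289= 2562.63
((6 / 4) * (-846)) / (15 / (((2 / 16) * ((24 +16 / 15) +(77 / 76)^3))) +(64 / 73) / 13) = -207019481818851 / 760860593344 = -272.09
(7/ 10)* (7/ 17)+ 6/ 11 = 1559/ 1870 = 0.83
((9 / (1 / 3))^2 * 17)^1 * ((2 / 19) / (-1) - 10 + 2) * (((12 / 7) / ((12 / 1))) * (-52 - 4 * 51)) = 69797376 / 19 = 3673546.11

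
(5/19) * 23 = 6.05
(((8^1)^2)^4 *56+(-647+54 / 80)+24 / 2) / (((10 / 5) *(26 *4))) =4516939.72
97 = 97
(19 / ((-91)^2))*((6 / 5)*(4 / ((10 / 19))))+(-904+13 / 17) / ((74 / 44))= -1890064606 / 3519425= -537.04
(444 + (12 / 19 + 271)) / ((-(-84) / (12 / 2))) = 13597 / 266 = 51.12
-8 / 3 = -2.67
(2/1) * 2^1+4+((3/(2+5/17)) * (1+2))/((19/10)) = 10.06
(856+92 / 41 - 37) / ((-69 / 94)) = -3165074 / 2829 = -1118.80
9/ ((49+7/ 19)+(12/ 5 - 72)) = -0.44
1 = 1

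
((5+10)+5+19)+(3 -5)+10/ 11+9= 516/ 11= 46.91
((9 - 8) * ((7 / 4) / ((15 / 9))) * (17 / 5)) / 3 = 119 / 100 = 1.19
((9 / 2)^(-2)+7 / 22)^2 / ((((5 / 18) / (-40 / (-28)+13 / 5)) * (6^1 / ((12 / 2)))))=1.96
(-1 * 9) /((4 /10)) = -45 /2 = -22.50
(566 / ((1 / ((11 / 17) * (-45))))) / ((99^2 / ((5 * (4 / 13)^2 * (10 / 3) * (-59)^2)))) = -7880984000 / 853281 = -9236.09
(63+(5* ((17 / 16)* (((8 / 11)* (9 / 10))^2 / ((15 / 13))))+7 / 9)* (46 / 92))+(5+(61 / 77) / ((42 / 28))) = 13321823 / 190575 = 69.90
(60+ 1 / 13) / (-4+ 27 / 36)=-3124 / 169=-18.49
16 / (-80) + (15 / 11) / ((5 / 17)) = 244 / 55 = 4.44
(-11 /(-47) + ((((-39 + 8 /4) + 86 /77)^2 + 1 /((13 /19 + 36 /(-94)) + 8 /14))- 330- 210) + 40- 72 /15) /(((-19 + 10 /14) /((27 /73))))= -32184925199037 /2029125239680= -15.86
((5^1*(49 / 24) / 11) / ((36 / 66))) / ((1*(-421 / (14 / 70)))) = -49 / 60624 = -0.00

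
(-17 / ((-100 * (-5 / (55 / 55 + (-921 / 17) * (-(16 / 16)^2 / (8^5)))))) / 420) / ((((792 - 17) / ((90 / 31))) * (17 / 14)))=-1673931 / 6691635200000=-0.00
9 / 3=3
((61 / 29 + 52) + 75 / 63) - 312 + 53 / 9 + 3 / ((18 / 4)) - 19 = -491738 / 1827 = -269.15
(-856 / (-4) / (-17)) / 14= -107 / 119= -0.90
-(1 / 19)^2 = -0.00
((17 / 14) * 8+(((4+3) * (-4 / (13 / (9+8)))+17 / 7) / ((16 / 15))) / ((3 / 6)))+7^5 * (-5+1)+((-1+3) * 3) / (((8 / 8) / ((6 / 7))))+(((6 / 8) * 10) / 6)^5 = -6268878249 / 93184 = -67274.19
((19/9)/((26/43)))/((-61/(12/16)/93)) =-25327/6344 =-3.99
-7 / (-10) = 0.70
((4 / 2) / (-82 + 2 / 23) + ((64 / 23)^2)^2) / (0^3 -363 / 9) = -15797701129 / 10632278954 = -1.49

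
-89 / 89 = -1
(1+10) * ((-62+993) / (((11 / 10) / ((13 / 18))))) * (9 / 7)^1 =8645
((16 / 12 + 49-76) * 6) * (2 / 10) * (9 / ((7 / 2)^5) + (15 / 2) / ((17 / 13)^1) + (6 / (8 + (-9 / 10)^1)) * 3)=-3698716857 / 14490035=-255.26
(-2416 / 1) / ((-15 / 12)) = 1932.80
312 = 312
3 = 3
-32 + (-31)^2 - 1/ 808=750631/ 808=929.00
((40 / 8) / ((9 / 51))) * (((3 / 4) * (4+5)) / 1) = 765 / 4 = 191.25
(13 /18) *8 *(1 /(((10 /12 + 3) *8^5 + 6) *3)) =26 /1695825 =0.00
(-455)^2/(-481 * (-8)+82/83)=2454725/45638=53.79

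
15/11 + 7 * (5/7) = 70/11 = 6.36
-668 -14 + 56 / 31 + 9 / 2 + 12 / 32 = -167479 / 248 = -675.32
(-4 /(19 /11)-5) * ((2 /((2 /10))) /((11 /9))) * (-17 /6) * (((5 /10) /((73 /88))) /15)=9452 /1387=6.81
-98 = -98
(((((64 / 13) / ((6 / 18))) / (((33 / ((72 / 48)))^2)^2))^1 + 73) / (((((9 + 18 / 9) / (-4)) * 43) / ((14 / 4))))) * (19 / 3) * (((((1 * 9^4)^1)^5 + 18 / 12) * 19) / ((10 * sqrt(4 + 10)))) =-8130803312806467560832679667 * sqrt(14) / 360110036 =-84481622933075802750.97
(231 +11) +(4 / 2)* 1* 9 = 260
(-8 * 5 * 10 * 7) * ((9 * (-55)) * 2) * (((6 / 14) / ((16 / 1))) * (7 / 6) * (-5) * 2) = -866250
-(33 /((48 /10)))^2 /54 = -3025 /3456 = -0.88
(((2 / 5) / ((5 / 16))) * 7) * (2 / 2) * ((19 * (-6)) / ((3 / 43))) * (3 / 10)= -549024 / 125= -4392.19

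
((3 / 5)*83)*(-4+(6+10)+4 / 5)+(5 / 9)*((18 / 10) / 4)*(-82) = 30847 / 50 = 616.94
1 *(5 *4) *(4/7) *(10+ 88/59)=54240/413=131.33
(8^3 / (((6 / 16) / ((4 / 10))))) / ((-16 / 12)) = -2048 / 5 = -409.60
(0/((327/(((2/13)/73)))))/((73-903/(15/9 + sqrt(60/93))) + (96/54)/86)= 0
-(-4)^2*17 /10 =-136 /5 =-27.20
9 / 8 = 1.12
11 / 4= 2.75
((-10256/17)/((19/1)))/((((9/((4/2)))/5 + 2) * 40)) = -2564/9367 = -0.27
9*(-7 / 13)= -63 / 13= -4.85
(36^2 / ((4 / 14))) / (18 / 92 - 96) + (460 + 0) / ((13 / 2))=34408 / 1469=23.42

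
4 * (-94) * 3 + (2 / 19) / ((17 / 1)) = -1127.99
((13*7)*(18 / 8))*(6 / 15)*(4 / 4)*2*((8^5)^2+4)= 879394557132 / 5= 175878911426.40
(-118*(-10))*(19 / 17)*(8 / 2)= 89680 / 17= 5275.29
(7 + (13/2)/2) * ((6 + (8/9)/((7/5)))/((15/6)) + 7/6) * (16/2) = 98687/315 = 313.29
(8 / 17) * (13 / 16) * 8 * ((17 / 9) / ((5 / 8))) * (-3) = -416 / 15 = -27.73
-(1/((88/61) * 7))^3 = -226981/233744896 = -0.00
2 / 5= 0.40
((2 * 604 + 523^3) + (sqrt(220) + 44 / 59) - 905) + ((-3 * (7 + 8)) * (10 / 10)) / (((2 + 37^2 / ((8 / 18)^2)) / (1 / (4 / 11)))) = 143055985.56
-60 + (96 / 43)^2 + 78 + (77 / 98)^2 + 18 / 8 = 4684373 / 181202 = 25.85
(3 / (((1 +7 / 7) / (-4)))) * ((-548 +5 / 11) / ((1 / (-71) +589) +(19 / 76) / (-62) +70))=636317904 / 127636883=4.99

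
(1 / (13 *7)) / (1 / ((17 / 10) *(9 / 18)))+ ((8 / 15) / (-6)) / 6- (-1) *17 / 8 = 208307 / 98280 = 2.12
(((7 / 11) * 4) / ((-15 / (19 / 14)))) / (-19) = 2 / 165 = 0.01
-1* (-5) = 5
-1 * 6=-6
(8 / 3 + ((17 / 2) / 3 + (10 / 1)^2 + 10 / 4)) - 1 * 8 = 100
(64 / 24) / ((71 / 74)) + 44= 9964 / 213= 46.78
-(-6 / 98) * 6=18 / 49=0.37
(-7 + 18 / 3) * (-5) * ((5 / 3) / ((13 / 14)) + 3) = 23.97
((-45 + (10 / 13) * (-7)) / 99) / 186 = -655 / 239382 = -0.00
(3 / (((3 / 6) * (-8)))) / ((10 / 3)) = -9 / 40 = -0.22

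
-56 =-56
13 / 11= 1.18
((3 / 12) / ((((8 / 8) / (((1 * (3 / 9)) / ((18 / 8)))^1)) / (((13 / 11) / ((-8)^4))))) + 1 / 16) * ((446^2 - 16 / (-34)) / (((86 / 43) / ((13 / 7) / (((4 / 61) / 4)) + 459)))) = 3558016.20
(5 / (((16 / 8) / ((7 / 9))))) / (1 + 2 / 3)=1.17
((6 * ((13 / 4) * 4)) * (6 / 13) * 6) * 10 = 2160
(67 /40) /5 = 67 /200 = 0.34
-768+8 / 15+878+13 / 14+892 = 210727 / 210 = 1003.46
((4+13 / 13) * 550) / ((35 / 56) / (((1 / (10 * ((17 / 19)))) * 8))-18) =-1672000 / 10519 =-158.95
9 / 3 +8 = 11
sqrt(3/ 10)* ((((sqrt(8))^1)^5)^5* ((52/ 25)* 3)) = 21440476741632* sqrt(15)/ 125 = 664308874840.71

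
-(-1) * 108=108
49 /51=0.96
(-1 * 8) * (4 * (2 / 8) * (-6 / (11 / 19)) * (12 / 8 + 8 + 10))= 17784 / 11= 1616.73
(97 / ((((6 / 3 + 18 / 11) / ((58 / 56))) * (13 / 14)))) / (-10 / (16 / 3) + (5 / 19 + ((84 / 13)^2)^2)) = 1291653649 / 75606472270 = 0.02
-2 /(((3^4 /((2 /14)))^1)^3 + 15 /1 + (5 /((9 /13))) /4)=-72 /6562234073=-0.00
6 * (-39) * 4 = -936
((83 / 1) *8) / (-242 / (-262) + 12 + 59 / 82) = 7132688 / 146555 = 48.67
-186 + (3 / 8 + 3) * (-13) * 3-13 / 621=-1578065 / 4968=-317.65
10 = 10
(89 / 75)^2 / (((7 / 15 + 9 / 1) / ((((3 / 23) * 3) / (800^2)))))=23763 / 261280000000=0.00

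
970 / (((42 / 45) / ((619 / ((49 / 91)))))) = 58541925 / 49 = 1194733.16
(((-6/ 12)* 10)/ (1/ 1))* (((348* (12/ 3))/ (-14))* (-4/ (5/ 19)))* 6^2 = -1904256/ 7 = -272036.57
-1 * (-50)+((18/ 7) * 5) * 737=66680/ 7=9525.71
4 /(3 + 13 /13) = 1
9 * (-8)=-72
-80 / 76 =-1.05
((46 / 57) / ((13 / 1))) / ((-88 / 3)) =-23 / 10868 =-0.00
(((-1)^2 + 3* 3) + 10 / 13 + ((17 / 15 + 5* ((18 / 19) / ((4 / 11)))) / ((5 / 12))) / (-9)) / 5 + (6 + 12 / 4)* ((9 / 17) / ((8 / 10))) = 138967847 / 18895500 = 7.35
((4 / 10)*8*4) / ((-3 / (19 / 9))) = -9.01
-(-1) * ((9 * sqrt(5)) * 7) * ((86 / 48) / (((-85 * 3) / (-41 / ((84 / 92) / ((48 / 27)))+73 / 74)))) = 9483349 * sqrt(5) / 271728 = 78.04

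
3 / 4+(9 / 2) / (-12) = 3 / 8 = 0.38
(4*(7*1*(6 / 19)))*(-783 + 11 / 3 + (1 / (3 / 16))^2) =-378448 / 57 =-6639.44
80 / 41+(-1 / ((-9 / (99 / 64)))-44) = -109885 / 2624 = -41.88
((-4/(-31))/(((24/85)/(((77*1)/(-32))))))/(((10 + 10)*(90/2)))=-1309/1071360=-0.00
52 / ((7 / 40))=2080 / 7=297.14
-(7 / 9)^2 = -49 / 81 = -0.60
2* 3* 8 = 48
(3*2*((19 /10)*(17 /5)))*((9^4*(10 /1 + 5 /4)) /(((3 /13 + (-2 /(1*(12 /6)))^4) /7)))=5206881771 /320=16271505.53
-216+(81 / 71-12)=-16107 / 71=-226.86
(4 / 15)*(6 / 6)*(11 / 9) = 0.33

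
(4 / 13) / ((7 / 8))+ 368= 368.35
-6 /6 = -1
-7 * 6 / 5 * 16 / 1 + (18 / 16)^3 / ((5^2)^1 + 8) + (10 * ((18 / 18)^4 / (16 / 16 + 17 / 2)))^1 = -71323091 / 535040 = -133.30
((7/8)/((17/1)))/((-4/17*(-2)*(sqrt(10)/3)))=21*sqrt(10)/640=0.10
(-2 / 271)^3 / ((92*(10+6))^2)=-1 / 5390555299328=-0.00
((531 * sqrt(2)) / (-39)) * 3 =-531 * sqrt(2) / 13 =-57.77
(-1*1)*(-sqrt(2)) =sqrt(2) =1.41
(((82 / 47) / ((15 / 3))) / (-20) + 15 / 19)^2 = 1188249841 / 1993622500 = 0.60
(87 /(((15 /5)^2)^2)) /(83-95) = -29 /324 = -0.09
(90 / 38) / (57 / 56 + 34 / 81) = 204120 / 123899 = 1.65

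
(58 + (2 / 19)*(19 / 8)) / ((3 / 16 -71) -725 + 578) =-932 / 3485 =-0.27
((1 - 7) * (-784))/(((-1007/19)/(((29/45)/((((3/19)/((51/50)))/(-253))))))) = 1857963184/19875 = 93482.42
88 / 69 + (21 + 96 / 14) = 14071 / 483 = 29.13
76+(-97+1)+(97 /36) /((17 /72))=-146 /17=-8.59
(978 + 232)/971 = 1210/971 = 1.25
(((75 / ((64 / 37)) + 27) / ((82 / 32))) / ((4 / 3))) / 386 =13509 / 253216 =0.05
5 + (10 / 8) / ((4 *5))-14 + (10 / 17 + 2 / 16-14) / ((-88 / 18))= -37219 / 5984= -6.22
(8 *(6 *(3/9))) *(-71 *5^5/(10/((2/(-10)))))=71000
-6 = -6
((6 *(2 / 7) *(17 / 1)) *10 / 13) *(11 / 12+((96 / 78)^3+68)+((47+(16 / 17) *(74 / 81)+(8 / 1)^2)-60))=2120123510 / 771147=2749.31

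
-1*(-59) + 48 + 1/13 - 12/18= 4150/39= 106.41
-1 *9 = -9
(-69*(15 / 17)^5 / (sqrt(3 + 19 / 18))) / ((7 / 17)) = -157190625*sqrt(146) / 42679231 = -44.50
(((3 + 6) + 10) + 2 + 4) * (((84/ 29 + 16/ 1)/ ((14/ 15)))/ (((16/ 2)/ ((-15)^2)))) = 11559375/ 812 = 14235.68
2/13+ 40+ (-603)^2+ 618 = 4735473/13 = 364267.15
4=4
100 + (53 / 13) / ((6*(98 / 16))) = 191312 / 1911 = 100.11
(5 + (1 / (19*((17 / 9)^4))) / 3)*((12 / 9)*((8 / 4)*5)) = 317467280 / 4760697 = 66.69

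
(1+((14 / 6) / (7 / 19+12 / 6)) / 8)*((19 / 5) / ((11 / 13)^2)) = 3894943 / 653400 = 5.96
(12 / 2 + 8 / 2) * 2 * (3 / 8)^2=2.81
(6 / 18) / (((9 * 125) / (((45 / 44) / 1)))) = 1 / 3300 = 0.00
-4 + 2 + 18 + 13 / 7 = 125 / 7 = 17.86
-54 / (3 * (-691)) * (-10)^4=260.49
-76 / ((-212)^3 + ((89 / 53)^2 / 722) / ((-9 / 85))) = 1387219032 / 173915796738181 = 0.00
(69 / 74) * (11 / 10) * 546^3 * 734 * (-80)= -9803339233904.43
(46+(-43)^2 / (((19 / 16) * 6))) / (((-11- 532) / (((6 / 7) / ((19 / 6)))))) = -69656 / 457387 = -0.15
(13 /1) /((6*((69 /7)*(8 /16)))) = 91 /207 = 0.44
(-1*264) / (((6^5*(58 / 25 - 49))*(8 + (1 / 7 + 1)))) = 1925 / 24198912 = 0.00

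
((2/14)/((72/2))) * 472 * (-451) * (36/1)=-212872/7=-30410.29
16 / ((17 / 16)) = 256 / 17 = 15.06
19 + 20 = 39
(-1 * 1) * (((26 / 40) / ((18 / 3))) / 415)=-0.00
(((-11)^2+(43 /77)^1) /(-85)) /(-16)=117 /1309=0.09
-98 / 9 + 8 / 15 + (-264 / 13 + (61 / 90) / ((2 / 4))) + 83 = 698 / 13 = 53.69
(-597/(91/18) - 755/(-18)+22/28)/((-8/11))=339449/3276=103.62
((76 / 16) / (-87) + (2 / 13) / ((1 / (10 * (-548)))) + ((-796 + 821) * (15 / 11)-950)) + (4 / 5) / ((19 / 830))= -1724.09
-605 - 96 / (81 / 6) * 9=-669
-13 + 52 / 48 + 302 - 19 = 3253 / 12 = 271.08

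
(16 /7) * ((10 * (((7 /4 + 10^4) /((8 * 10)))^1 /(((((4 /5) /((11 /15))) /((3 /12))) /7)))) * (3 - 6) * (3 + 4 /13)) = -18923311 /416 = -45488.73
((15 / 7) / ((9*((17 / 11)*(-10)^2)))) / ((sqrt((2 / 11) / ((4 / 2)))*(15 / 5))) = 0.00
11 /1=11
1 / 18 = 0.06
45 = 45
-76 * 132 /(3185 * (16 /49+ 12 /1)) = -2508 /9815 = -0.26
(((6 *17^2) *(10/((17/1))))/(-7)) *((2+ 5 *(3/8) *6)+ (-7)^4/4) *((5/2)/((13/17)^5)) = -2221259787225/2599051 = -854642.63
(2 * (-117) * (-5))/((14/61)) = 35685/7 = 5097.86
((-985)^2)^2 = 941336550625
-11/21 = -0.52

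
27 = 27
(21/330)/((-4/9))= -63/440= -0.14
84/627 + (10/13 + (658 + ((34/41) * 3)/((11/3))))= 73475422/111397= 659.58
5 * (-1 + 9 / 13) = -20 / 13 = -1.54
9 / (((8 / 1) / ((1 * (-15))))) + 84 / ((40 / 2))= -507 / 40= -12.68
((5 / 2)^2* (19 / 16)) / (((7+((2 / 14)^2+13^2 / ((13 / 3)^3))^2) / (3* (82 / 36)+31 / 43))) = 375650795975 / 76372606848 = 4.92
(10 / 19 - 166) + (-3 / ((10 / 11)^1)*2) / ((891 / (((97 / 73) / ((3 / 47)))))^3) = -3539193269424351461 / 21388243610682135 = -165.47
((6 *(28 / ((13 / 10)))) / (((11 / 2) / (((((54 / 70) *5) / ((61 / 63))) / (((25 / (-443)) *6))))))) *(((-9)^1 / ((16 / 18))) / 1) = 2798.90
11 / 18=0.61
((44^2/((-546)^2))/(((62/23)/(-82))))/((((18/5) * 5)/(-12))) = 912824/6931197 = 0.13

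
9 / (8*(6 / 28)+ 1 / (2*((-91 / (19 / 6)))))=9828 / 1853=5.30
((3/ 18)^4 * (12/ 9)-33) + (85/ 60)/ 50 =-1602373/ 48600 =-32.97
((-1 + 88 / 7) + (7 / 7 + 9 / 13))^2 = 1456849 / 8281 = 175.93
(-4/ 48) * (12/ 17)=-1/ 17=-0.06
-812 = -812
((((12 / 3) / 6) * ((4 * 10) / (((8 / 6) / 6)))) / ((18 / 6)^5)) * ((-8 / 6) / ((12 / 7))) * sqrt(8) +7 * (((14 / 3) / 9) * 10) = 980 / 27-560 * sqrt(2) / 729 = 35.21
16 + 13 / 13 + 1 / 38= 647 / 38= 17.03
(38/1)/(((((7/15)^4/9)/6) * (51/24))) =831060000/40817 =20360.63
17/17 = 1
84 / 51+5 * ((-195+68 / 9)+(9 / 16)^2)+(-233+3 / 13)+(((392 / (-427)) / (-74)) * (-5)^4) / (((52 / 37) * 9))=-36220860347 / 31060224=-1166.15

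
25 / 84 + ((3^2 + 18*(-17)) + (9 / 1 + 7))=-23579 / 84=-280.70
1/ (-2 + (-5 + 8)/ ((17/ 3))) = -17/ 25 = -0.68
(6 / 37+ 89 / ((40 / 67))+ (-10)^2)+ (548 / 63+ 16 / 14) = 24156473 / 93240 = 259.08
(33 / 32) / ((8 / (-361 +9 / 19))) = -113025 / 2432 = -46.47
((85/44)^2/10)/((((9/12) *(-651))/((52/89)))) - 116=-4879409609/42063714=-116.00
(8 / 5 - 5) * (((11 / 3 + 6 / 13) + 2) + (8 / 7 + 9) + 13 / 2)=-211361 / 2730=-77.42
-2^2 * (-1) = 4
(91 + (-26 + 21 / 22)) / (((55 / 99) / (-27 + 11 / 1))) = -104472 / 55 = -1899.49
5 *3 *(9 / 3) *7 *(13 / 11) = 4095 / 11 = 372.27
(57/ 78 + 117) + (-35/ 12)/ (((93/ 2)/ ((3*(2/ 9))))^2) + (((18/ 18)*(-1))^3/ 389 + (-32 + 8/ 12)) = 204050436553/ 2361851622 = 86.39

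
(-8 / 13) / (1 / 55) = -440 / 13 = -33.85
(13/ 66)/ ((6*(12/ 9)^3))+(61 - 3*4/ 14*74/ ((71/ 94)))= -22.96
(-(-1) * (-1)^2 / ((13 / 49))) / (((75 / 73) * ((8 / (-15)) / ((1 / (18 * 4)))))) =-3577 / 37440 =-0.10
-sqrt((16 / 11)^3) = -64* sqrt(11) / 121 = -1.75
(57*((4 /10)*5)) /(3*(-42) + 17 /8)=-912 /991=-0.92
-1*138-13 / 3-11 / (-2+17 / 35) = -135.07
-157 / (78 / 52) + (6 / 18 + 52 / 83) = -103.71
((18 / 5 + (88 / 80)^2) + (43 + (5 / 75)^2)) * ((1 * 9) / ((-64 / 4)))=-43033 / 1600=-26.90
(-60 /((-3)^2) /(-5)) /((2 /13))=26 /3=8.67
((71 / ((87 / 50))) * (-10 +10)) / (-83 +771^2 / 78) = 0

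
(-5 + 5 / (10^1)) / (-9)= 1 / 2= 0.50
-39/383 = -0.10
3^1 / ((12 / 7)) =7 / 4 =1.75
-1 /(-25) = 1 /25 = 0.04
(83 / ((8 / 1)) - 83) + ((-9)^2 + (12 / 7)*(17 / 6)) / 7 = -23661 / 392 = -60.36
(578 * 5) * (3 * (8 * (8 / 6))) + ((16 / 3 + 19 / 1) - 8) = 277489 / 3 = 92496.33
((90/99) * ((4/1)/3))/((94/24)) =160/517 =0.31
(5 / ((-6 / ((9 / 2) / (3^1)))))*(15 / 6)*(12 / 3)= -25 / 2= -12.50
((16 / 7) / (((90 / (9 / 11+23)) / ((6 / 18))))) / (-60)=-0.00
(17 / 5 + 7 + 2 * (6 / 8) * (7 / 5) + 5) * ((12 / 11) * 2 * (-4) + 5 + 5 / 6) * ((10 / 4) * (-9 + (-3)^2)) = 0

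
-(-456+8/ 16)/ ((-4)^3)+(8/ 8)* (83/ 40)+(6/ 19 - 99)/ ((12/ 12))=-1261313/ 12160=-103.73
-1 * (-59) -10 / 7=403 / 7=57.57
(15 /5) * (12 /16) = 9 /4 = 2.25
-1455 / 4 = -363.75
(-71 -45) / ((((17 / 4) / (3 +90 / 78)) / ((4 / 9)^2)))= -14848 / 663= -22.40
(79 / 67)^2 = 6241 / 4489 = 1.39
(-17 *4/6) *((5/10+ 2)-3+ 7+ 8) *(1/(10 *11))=-493/330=-1.49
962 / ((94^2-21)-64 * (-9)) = 962 / 9391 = 0.10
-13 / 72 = -0.18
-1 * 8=-8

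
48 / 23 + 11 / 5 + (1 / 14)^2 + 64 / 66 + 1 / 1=4657619 / 743820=6.26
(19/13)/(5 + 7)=19/156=0.12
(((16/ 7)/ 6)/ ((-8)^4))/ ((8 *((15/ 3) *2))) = 1/ 860160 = 0.00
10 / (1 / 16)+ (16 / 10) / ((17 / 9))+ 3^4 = 20557 / 85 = 241.85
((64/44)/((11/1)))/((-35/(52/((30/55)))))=-416/1155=-0.36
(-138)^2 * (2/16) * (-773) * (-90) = 165611385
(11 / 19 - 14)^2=65025 / 361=180.12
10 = 10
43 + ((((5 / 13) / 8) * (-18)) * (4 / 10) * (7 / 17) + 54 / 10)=106649 / 2210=48.26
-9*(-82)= 738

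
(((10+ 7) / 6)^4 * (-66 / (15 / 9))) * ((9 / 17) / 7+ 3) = -3296623 / 420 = -7849.10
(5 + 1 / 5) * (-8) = -208 / 5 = -41.60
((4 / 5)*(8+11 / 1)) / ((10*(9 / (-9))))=-38 / 25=-1.52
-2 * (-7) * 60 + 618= 1458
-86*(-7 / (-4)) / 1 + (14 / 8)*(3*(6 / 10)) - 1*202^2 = -819027 / 20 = -40951.35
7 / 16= 0.44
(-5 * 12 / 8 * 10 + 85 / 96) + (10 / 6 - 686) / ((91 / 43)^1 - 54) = -13048637 / 214176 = -60.92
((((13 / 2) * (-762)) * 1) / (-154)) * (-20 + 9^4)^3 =1386119825979213 / 154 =9000778090774.11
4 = 4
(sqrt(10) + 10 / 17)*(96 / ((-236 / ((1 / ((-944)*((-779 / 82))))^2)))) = -3*sqrt(10) / 593134552 -15 / 5041643692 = -0.00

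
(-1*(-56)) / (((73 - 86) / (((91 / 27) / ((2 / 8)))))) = -1568 / 27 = -58.07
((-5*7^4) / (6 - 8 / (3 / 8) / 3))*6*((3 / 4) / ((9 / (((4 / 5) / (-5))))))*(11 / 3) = -79233 / 25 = -3169.32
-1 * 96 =-96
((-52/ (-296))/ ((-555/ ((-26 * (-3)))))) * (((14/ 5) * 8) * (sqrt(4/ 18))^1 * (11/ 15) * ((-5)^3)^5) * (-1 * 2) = -101664062500000 * sqrt(2)/ 12321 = -11669076860.11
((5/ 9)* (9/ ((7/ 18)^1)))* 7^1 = 90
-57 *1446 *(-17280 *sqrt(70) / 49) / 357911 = 1424252160 *sqrt(70) / 17537639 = 679.46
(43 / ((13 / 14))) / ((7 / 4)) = 344 / 13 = 26.46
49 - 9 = 40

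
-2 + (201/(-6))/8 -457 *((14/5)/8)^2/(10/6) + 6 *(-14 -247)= -1605.78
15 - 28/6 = 31/3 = 10.33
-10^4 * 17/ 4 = -42500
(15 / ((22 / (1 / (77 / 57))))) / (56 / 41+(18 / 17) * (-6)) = -595935 / 5888344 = -0.10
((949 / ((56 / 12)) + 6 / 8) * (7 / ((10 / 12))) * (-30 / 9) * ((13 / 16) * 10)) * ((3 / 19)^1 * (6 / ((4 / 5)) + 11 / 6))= -2600325 / 38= -68429.61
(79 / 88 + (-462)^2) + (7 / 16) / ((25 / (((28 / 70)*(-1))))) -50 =1173671899 / 5500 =213394.89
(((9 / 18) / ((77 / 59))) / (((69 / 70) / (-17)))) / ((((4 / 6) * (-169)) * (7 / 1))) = 5015 / 598598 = 0.01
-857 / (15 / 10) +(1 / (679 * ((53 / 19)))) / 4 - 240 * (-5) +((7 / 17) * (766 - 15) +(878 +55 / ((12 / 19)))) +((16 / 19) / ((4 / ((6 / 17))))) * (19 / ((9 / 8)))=3494922731 / 1835337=1904.24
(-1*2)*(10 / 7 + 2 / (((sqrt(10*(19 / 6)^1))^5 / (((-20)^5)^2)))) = -2949120000000*sqrt(285) / 6859- 20 / 7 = -7258620178.94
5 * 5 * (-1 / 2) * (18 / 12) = -75 / 4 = -18.75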